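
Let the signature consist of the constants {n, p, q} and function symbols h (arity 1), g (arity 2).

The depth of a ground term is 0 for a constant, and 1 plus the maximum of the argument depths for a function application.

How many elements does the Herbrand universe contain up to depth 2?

243

If N_k denotes the number of depth-≤k ground terms, the 3 constants give N_0 = 3, and each function symbol of arity r contributes N_{k-1}^r new terms at level k: N_k = 3 + N_{k-1} + N_{k-1}^2.
N_0 = 3
N_1 = 3 + 3 + 3^2 = 15
N_2 = 3 + 15 + 15^2 = 243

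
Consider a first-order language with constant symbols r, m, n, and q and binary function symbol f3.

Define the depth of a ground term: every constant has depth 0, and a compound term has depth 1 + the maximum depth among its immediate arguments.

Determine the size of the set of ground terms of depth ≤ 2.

Write N_k for the number of ground terms of depth ≤ k. A term of depth ≤ k is either a constant or a function symbol applied to arguments of depth ≤ k−1, so N_k = 4 + N_{k-1}^2.
N_0 = 4
N_1 = 4 + 4^2 = 20
N_2 = 4 + 20^2 = 404

404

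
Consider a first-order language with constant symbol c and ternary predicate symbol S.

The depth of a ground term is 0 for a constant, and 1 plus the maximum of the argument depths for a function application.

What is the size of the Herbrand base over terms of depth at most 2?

1

First count ground terms of depth ≤ 2.
With no function symbols every ground term is a constant, so there is exactly 1 ground term at every depth bound.
N_0 = 1
N_1 = 1
N_2 = 1
Explicitly: c.
So |H| = 1.
Ground atoms are formed by filling each argument slot of a predicate with a term from H, so an r-ary predicate gives |H|^r atoms:
  S: 1^3 = 1
Total ground atoms: 1.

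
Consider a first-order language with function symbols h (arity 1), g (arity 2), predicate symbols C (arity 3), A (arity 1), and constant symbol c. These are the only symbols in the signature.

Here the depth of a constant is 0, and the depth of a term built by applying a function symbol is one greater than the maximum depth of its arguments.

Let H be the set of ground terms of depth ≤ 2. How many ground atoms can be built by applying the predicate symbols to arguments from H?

First count ground terms of depth ≤ 2.
Let N_k count ground terms of depth at most k. Each non-constant term of depth ≤ k is some function symbol applied to depth-≤(k−1) arguments, giving N_k = 1 + N_{k-1} + N_{k-1}^2.
N_0 = 1
N_1 = 1 + 1 + 1^2 = 3
N_2 = 1 + 3 + 3^2 = 13
So |H| = 13.
For each predicate symbol, the number of ground atoms is |H| raised to its arity; summing:
  C: 13^3 = 2197;  A: 13
Total ground atoms: 2197 + 13 = 2210.

2210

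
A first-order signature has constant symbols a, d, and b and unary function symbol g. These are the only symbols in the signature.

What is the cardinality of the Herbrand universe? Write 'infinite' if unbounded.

The signature has at least one function symbol (g, arity 1) and at least one constant (a).
Iterating g gives infinitely many distinct ground terms: a, g(a), g(g(a)), ...
So the Herbrand universe is infinite.

infinite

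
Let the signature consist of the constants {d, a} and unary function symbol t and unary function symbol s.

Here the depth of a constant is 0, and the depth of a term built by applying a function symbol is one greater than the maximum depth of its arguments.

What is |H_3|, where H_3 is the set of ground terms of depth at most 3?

30

Count level by level. With function symbols t/1, s/1, the terms of depth ≤ k are the 2 constants together with each function applied to depth-≤(k−1) tuples, so N_k = 2 + N_{k-1} + N_{k-1}.
N_0 = 2
N_1 = 2 + 2 + 2 = 6
N_2 = 2 + 6 + 6 = 14
N_3 = 2 + 14 + 14 = 30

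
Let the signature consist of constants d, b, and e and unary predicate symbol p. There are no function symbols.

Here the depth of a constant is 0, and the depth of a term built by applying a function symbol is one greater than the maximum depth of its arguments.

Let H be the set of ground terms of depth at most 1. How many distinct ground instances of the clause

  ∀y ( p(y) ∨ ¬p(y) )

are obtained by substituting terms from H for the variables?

3

Ground terms of depth ≤ 1:
  With no function symbols every ground term is a constant, so there are exactly 3 ground terms at every depth bound.
  N_0 = 3
  N_1 = 3
  Explicitly: d, b, e.
So there are 3 ground terms available for substitution.
There is 1 variable to instantiate (y),  occurring in at least one literal, so different choices give different ground instances.
Number of ground instances = 3.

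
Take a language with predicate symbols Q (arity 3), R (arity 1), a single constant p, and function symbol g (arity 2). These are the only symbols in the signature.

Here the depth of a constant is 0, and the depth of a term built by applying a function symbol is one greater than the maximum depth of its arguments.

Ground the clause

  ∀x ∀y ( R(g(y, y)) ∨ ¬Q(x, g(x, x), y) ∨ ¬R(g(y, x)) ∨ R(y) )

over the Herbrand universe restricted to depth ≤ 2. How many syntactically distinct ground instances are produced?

Ground terms of depth ≤ 2:
  Let N_k count ground terms of depth at most k. Each non-constant term of depth ≤ k is some function symbol applied to depth-≤(k−1) arguments, giving N_k = 1 + N_{k-1}^2.
  N_0 = 1
  N_1 = 1 + 1^2 = 2
  N_2 = 1 + 2^2 = 5
So there are 5 ground terms available for substitution.
There are 2 variables to instantiate (x, y), each occurring in at least one literal, so different choices give different ground instances.
Number of ground instances = 5^2 = 25.

25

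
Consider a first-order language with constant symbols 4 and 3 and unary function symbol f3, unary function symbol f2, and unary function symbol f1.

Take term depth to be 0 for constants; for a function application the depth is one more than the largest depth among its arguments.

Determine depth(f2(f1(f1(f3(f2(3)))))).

5

depth(f2(3)) = 1 + depth(3) = 1 + 0 = 1
depth(f3(f2(3))) = 1 + depth(f2(3)) = 1 + 1 = 2
depth(f1(f3(f2(3)))) = 1 + depth(f3(f2(3))) = 1 + 2 = 3
depth(f1(f1(f3(f2(3))))) = 1 + depth(f1(f3(f2(3)))) = 1 + 3 = 4
depth(f2(f1(f1(f3(f2(3)))))) = 1 + depth(f1(f1(f3(f2(3))))) = 1 + 4 = 5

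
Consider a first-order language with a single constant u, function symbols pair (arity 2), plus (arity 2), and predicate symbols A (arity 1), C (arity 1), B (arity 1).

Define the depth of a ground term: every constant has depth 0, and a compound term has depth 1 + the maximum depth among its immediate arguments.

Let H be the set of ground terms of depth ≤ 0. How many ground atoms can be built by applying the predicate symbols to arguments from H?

3

First count ground terms of depth ≤ 0.
Let N_k count ground terms of depth at most k. Each non-constant term of depth ≤ k is some function symbol applied to depth-≤(k−1) arguments, giving N_k = 1 + N_{k-1}^2 + N_{k-1}^2.
N_0 = 1
So |H| = 1.
Each predicate of arity r yields |H|^r ground atoms (one per choice of an r-tuple from H):
  A: 1;  C: 1;  B: 1
Total ground atoms: 1 + 1 + 1 = 3.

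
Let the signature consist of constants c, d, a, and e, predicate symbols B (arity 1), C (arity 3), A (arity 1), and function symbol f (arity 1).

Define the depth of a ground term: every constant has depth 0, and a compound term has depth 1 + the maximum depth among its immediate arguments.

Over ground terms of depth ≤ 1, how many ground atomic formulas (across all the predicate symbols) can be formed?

528

First count ground terms of depth ≤ 1.
Let N_k = |{terms of depth ≤ k}|. Then N_0 = 4 and N_k = 4 + N_{k-1} for k ≥ 1 (one summand per function symbol, arity giving the exponent).
N_0 = 4
N_1 = 4 + 4 = 8
Explicitly: c, d, a, e, f(c), f(d), f(a), f(e).
So |H| = 8.
Each predicate of arity r yields |H|^r ground atoms (one per choice of an r-tuple from H):
  B: 8;  C: 8^3 = 512;  A: 8
Total ground atoms: 8 + 512 + 8 = 528.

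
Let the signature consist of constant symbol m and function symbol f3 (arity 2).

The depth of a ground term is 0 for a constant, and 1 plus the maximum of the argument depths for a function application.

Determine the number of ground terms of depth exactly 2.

Write N_k for the number of ground terms of depth ≤ k. A term of depth ≤ k is either a constant or a function symbol applied to arguments of depth ≤ k−1, so N_k = 1 + N_{k-1}^2.
N_0 = 1
N_1 = 1 + 1^2 = 2
N_2 = 1 + 2^2 = 5
Terms of depth exactly 2: N_2 − N_1 = 5 − 2 = 3.

3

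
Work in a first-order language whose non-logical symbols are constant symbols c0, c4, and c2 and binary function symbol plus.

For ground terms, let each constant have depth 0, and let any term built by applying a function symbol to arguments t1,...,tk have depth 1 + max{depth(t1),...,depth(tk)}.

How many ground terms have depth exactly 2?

Let N_k = |{terms of depth ≤ k}|. Then N_0 = 3 and N_k = 3 + N_{k-1}^2 for k ≥ 1 (one summand per function symbol, arity giving the exponent).
N_0 = 3
N_1 = 3 + 3^2 = 12
N_2 = 3 + 12^2 = 147
Terms of depth exactly 2: N_2 − N_1 = 147 − 12 = 135.

135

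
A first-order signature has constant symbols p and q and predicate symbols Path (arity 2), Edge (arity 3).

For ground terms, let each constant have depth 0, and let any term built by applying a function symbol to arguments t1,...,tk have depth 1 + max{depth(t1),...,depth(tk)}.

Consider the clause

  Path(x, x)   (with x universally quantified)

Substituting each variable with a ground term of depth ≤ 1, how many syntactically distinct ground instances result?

Ground terms of depth ≤ 1:
  With no function symbols every ground term is a constant, so there are exactly 2 ground terms at every depth bound.
  N_0 = 2
  N_1 = 2
So there are 2 ground terms available for substitution.
There is 1 variable to instantiate (x),  occurring in at least one literal, so different choices give different ground instances.
Number of ground instances = 2.

2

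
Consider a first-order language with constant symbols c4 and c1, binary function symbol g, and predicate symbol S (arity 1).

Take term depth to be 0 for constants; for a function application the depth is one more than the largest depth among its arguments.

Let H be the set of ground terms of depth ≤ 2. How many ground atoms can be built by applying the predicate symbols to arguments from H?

First count ground terms of depth ≤ 2.
Write N_k for the number of ground terms of depth ≤ k. A term of depth ≤ k is either a constant or a function symbol applied to arguments of depth ≤ k−1, so N_k = 2 + N_{k-1}^2.
N_0 = 2
N_1 = 2 + 2^2 = 6
N_2 = 2 + 6^2 = 38
So |H| = 38.
Each predicate of arity r yields |H|^r ground atoms (one per choice of an r-tuple from H):
  S: 38
Total ground atoms: 38.

38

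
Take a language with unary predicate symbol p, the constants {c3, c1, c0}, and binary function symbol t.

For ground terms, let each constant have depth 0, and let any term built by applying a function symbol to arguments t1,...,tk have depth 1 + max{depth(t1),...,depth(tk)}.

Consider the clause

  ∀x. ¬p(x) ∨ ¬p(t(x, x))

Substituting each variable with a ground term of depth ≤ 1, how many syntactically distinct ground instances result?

Ground terms of depth ≤ 1:
  Count level by level. With function symbols t/2, the terms of depth ≤ k are the 3 constants together with each function applied to depth-≤(k−1) tuples, so N_k = 3 + N_{k-1}^2.
  N_0 = 3
  N_1 = 3 + 3^2 = 12
  Explicitly: c3, c1, c0, t(c3, c3), t(c3, c1), t(c3, c0), t(c1, c3), t(c1, c1), t(c1, c0), t(c0, c3), t(c0, c1), t(c0, c0).
So there are 12 ground terms available for substitution.
The clause has 1 distinct variable (x), which appears in the body. In the free term algebra distinct substitutions yield syntactically distinct ground instances.
Number of ground instances = 12.

12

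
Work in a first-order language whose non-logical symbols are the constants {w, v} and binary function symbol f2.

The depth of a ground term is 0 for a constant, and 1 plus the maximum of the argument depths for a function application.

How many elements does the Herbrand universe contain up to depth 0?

If N_k denotes the number of depth-≤k ground terms, the 2 constants give N_0 = 2, and each function symbol of arity r contributes N_{k-1}^r new terms at level k: N_k = 2 + N_{k-1}^2.
N_0 = 2

2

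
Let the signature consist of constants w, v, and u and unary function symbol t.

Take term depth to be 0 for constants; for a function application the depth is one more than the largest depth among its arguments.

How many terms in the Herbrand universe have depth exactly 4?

3

Let N_k count ground terms of depth at most k. Each non-constant term of depth ≤ k is some function symbol applied to depth-≤(k−1) arguments, giving N_k = 3 + N_{k-1}.
N_0 = 3
N_1 = 3 + 3 = 6
N_2 = 3 + 6 = 9
N_3 = 3 + 9 = 12
N_4 = 3 + 12 = 15
Terms of depth exactly 4: N_4 − N_3 = 15 − 12 = 3.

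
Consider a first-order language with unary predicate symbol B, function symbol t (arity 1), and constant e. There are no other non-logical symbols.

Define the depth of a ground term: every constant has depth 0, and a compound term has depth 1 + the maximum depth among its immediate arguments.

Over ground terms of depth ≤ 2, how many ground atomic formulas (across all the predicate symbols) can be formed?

First count ground terms of depth ≤ 2.
Write N_k for the number of ground terms of depth ≤ k. A term of depth ≤ k is either a constant or a function symbol applied to arguments of depth ≤ k−1, so N_k = 1 + N_{k-1}.
N_0 = 1
N_1 = 1 + 1 = 2
N_2 = 1 + 2 = 3
So |H| = 3.
A ground atom is a predicate applied to a tuple of terms from H, so the count is the sum over predicates of |H|^arity:
  B: 3
Total ground atoms: 3.

3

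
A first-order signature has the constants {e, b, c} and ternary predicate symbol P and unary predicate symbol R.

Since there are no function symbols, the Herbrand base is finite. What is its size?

30

With no function symbols, the Herbrand universe is just the 3 constants.
Ground atoms per predicate: P: 3^3 = 27, R: 3.
Herbrand base size = 27 + 3 = 30.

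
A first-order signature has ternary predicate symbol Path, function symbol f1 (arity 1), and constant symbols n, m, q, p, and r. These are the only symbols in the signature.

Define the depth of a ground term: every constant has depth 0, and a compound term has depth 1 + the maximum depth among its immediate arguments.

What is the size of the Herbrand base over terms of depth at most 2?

First count ground terms of depth ≤ 2.
Let N_k = |{terms of depth ≤ k}|. Then N_0 = 5 and N_k = 5 + N_{k-1} for k ≥ 1 (one summand per function symbol, arity giving the exponent).
N_0 = 5
N_1 = 5 + 5 = 10
N_2 = 5 + 10 = 15
So |H| = 15.
Each predicate of arity r yields |H|^r ground atoms (one per choice of an r-tuple from H):
  Path: 15^3 = 3375
Total ground atoms: 3375.

3375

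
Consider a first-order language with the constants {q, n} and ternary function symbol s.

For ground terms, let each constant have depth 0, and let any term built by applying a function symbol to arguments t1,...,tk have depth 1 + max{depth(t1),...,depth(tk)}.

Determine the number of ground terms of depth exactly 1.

If N_k denotes the number of depth-≤k ground terms, the 2 constants give N_0 = 2, and each function symbol of arity r contributes N_{k-1}^r new terms at level k: N_k = 2 + N_{k-1}^3.
N_0 = 2
N_1 = 2 + 2^3 = 10
Terms of depth exactly 1: N_1 − N_0 = 10 − 2 = 8.

8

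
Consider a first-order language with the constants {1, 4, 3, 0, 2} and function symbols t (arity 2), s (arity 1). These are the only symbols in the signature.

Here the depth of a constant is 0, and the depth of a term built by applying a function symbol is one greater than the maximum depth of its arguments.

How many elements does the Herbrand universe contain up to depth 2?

Write N_k for the number of ground terms of depth ≤ k. A term of depth ≤ k is either a constant or a function symbol applied to arguments of depth ≤ k−1, so N_k = 5 + N_{k-1}^2 + N_{k-1}.
N_0 = 5
N_1 = 5 + 5^2 + 5 = 35
N_2 = 5 + 35^2 + 35 = 1265

1265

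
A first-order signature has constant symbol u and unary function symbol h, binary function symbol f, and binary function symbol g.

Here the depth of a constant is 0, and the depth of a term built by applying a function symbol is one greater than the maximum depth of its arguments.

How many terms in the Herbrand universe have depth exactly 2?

33

Let N_k = |{terms of depth ≤ k}|. Then N_0 = 1 and N_k = 1 + N_{k-1} + N_{k-1}^2 + N_{k-1}^2 for k ≥ 1 (one summand per function symbol, arity giving the exponent).
N_0 = 1
N_1 = 1 + 1 + 1^2 + 1^2 = 4
N_2 = 1 + 4 + 4^2 + 4^2 = 37
Terms of depth exactly 2: N_2 − N_1 = 37 − 4 = 33.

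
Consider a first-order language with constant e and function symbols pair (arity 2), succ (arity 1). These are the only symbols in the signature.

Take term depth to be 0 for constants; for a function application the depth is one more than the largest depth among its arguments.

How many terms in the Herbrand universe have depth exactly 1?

Count level by level. With function symbols pair/2, succ/1, the terms of depth ≤ k are the 1 constant together with each function applied to depth-≤(k−1) tuples, so N_k = 1 + N_{k-1}^2 + N_{k-1}.
N_0 = 1
N_1 = 1 + 1^2 + 1 = 3
Terms of depth exactly 1: N_1 − N_0 = 3 − 1 = 2.

2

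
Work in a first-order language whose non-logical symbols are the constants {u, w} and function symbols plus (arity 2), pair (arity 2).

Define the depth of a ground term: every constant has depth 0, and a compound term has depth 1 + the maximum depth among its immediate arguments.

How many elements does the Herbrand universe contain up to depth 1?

10

Let N_k = |{terms of depth ≤ k}|. Then N_0 = 2 and N_k = 2 + N_{k-1}^2 + N_{k-1}^2 for k ≥ 1 (one summand per function symbol, arity giving the exponent).
N_0 = 2
N_1 = 2 + 2^2 + 2^2 = 10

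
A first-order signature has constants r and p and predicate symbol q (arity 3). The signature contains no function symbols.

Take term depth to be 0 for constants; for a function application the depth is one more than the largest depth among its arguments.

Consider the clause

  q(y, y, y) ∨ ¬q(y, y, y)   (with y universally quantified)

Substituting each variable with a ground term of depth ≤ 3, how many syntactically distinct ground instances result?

2

Ground terms of depth ≤ 3:
  With no function symbols every ground term is a constant, so there are exactly 2 ground terms at every depth bound.
  N_0 = 2
  N_1 = 2
  N_2 = 2
  N_3 = 2
So there are 2 ground terms available for substitution.
The clause has 1 distinct variable (y), which appears in the body. In the free term algebra distinct substitutions yield syntactically distinct ground instances.
Number of ground instances = 2.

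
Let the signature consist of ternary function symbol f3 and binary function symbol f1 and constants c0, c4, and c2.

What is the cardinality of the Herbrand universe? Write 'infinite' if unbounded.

The signature has at least one function symbol (f3, arity 3) and at least one constant (c0).
Iterating f3 gives infinitely many distinct ground terms: c0, f3(c0, c0, c0), f3(f3(c0, c0, c0), f3(c0, c0, c0), f3(c0, c0, c0)), ...
So the Herbrand universe is infinite.

infinite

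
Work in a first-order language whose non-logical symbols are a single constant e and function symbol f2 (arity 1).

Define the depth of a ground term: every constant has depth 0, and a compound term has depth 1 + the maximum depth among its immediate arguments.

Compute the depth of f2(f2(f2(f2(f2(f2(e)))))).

depth(f2(e)) = 1 + depth(e) = 1 + 0 = 1
depth(f2(f2(e))) = 1 + depth(f2(e)) = 1 + 1 = 2
depth(f2(f2(f2(e)))) = 1 + depth(f2(f2(e))) = 1 + 2 = 3
depth(f2(f2(f2(f2(e))))) = 1 + depth(f2(f2(f2(e)))) = 1 + 3 = 4
depth(f2(f2(f2(f2(f2(e)))))) = 1 + depth(f2(f2(f2(f2(e))))) = 1 + 4 = 5
depth(f2(f2(f2(f2(f2(f2(e))))))) = 1 + depth(f2(f2(f2(f2(f2(e)))))) = 1 + 5 = 6

6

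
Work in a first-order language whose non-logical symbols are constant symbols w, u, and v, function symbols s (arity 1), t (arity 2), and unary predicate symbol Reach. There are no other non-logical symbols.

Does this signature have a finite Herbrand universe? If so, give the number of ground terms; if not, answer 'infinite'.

The signature has at least one function symbol (s, arity 1) and at least one constant (w).
Iterating s gives infinitely many distinct ground terms: w, s(w), s(s(w)), ...
So the Herbrand universe is infinite.

infinite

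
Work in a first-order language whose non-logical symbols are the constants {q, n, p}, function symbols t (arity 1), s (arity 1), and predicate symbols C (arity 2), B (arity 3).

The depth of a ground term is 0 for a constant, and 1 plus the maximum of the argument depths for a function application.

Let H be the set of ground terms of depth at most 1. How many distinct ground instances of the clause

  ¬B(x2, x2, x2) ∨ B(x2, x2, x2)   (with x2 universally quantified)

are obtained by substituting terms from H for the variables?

Ground terms of depth ≤ 1:
  Let N_k = |{terms of depth ≤ k}|. Then N_0 = 3 and N_k = 3 + N_{k-1} + N_{k-1} for k ≥ 1 (one summand per function symbol, arity giving the exponent).
  N_0 = 3
  N_1 = 3 + 3 + 3 = 9
So there are 9 ground terms available for substitution.
The body mentions the single quantified variable x2; since ground terms form a free algebra, no two substitutions collapse to the same formula.
Number of ground instances = 9.

9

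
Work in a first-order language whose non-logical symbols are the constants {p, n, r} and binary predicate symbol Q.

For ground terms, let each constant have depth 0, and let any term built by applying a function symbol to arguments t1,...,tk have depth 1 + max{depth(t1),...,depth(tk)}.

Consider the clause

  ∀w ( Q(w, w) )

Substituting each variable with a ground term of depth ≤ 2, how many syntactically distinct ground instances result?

3

Ground terms of depth ≤ 2:
  With no function symbols every ground term is a constant, so there are exactly 3 ground terms at every depth bound.
  N_0 = 3
  N_1 = 3
  N_2 = 3
  Explicitly: p, n, r.
So there are 3 ground terms available for substitution.
The variable w ranges independently over the available ground terms, and distinct assignments produce distinct instances.
Number of ground instances = 3.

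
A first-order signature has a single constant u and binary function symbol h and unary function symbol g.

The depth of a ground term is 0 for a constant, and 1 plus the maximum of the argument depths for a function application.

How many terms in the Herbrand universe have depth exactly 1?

Let N_k = |{terms of depth ≤ k}|. Then N_0 = 1 and N_k = 1 + N_{k-1}^2 + N_{k-1} for k ≥ 1 (one summand per function symbol, arity giving the exponent).
N_0 = 1
N_1 = 1 + 1^2 + 1 = 3
Terms of depth exactly 1: N_1 − N_0 = 3 − 1 = 2.

2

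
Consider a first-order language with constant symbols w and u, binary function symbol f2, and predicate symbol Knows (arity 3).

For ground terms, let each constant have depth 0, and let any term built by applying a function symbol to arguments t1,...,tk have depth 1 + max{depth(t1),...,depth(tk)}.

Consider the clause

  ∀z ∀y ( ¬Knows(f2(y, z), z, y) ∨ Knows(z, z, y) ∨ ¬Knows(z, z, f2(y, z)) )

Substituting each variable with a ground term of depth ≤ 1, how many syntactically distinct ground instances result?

Ground terms of depth ≤ 1:
  Let N_k = |{terms of depth ≤ k}|. Then N_0 = 2 and N_k = 2 + N_{k-1}^2 for k ≥ 1 (one summand per function symbol, arity giving the exponent).
  N_0 = 2
  N_1 = 2 + 2^2 = 6
  Explicitly: w, u, f2(w, w), f2(w, u), f2(u, w), f2(u, u).
So there are 6 ground terms available for substitution.
The clause has 2 distinct variables (z, y), each appearing in the body. In the free term algebra distinct substitutions yield syntactically distinct ground instances.
Number of ground instances = 6^2 = 36.

36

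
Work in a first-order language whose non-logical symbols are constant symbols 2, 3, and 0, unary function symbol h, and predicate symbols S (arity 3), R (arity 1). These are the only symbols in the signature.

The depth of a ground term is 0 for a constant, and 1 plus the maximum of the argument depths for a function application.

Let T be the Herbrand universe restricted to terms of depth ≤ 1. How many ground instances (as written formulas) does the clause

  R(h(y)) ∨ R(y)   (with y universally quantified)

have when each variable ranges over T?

6

Ground terms of depth ≤ 1:
  Let N_k count ground terms of depth at most k. Each non-constant term of depth ≤ k is some function symbol applied to depth-≤(k−1) arguments, giving N_k = 3 + N_{k-1}.
  N_0 = 3
  N_1 = 3 + 3 = 6
  Explicitly: 2, 3, 0, h(2), h(3), h(0).
So there are 6 ground terms available for substitution.
There is 1 variable to instantiate (y),  occurring in at least one literal, so different choices give different ground instances.
Number of ground instances = 6.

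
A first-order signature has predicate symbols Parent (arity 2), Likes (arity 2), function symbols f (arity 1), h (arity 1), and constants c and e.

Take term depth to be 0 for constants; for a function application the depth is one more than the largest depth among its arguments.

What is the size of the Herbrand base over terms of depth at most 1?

First count ground terms of depth ≤ 1.
Let N_k = |{terms of depth ≤ k}|. Then N_0 = 2 and N_k = 2 + N_{k-1} + N_{k-1} for k ≥ 1 (one summand per function symbol, arity giving the exponent).
N_0 = 2
N_1 = 2 + 2 + 2 = 6
Explicitly: c, e, f(c), f(e), h(c), h(e).
So |H| = 6.
Ground atoms are formed by filling each argument slot of a predicate with a term from H, so an r-ary predicate gives |H|^r atoms:
  Parent: 6^2 = 36;  Likes: 6^2 = 36
Total ground atoms: 36 + 36 = 72.

72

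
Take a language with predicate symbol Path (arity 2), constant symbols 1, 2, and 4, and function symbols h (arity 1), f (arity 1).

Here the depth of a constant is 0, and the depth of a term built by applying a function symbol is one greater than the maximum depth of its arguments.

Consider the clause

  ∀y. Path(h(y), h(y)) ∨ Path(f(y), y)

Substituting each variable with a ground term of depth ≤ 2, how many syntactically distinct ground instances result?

Ground terms of depth ≤ 2:
  Let N_k count ground terms of depth at most k. Each non-constant term of depth ≤ k is some function symbol applied to depth-≤(k−1) arguments, giving N_k = 3 + N_{k-1} + N_{k-1}.
  N_0 = 3
  N_1 = 3 + 3 + 3 = 9
  N_2 = 3 + 9 + 9 = 21
So there are 21 ground terms available for substitution.
The body mentions the single quantified variable y; since ground terms form a free algebra, no two substitutions collapse to the same formula.
Number of ground instances = 21.

21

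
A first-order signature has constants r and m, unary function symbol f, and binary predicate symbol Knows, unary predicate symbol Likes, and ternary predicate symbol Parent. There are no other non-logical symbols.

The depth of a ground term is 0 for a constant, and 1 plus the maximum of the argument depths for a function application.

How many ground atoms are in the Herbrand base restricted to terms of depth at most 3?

First count ground terms of depth ≤ 3.
Write N_k for the number of ground terms of depth ≤ k. A term of depth ≤ k is either a constant or a function symbol applied to arguments of depth ≤ k−1, so N_k = 2 + N_{k-1}.
N_0 = 2
N_1 = 2 + 2 = 4
N_2 = 2 + 4 = 6
N_3 = 2 + 6 = 8
Explicitly: r, m, f(r), f(m), f(f(r)), f(f(m)), f(f(f(r))), f(f(f(m))).
So |H| = 8.
Each predicate of arity r yields |H|^r ground atoms (one per choice of an r-tuple from H):
  Knows: 8^2 = 64;  Likes: 8;  Parent: 8^3 = 512
Total ground atoms: 64 + 8 + 512 = 584.

584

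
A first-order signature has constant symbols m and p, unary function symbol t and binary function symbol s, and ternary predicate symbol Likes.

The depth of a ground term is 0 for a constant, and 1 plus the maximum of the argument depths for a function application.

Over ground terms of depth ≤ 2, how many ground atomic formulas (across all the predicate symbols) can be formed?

405224

First count ground terms of depth ≤ 2.
Count level by level. With function symbols t/1, s/2, the terms of depth ≤ k are the 2 constants together with each function applied to depth-≤(k−1) tuples, so N_k = 2 + N_{k-1} + N_{k-1}^2.
N_0 = 2
N_1 = 2 + 2 + 2^2 = 8
N_2 = 2 + 8 + 8^2 = 74
So |H| = 74.
For each predicate symbol, the number of ground atoms is |H| raised to its arity; summing:
  Likes: 74^3 = 405224
Total ground atoms: 405224.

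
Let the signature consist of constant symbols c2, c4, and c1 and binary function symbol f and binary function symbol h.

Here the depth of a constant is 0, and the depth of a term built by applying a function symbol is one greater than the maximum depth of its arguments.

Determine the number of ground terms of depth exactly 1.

18

Let N_k count ground terms of depth at most k. Each non-constant term of depth ≤ k is some function symbol applied to depth-≤(k−1) arguments, giving N_k = 3 + N_{k-1}^2 + N_{k-1}^2.
N_0 = 3
N_1 = 3 + 3^2 + 3^2 = 21
Terms of depth exactly 1: N_1 − N_0 = 21 − 3 = 18.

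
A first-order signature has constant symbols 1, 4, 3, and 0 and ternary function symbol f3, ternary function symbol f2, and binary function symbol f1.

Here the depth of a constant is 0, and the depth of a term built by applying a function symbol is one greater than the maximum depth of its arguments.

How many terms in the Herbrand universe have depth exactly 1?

144

Let N_k count ground terms of depth at most k. Each non-constant term of depth ≤ k is some function symbol applied to depth-≤(k−1) arguments, giving N_k = 4 + N_{k-1}^3 + N_{k-1}^3 + N_{k-1}^2.
N_0 = 4
N_1 = 4 + 4^3 + 4^3 + 4^2 = 148
Terms of depth exactly 1: N_1 − N_0 = 148 − 4 = 144.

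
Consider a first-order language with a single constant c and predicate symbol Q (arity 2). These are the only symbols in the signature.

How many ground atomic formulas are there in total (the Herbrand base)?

With no function symbols, the Herbrand universe is just the 1 constant.
Ground atoms per predicate: Q: 1^2 = 1.
Herbrand base size = 1 = 1.

1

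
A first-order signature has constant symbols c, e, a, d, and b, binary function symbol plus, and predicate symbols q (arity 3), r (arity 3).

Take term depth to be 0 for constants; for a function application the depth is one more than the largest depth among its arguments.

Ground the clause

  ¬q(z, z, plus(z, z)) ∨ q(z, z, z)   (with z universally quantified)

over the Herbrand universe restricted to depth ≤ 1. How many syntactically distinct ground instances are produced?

Ground terms of depth ≤ 1:
  Write N_k for the number of ground terms of depth ≤ k. A term of depth ≤ k is either a constant or a function symbol applied to arguments of depth ≤ k−1, so N_k = 5 + N_{k-1}^2.
  N_0 = 5
  N_1 = 5 + 5^2 = 30
So there are 30 ground terms available for substitution.
The variable z ranges independently over the available ground terms, and distinct assignments produce distinct instances.
Number of ground instances = 30.

30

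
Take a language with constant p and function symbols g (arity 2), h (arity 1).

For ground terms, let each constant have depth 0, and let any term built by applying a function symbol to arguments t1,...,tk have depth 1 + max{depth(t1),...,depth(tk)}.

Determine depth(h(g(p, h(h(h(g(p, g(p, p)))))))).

depth(g(p, p)) = 1 + max(0, 0) = 1
depth(g(p, g(p, p))) = 1 + max(0, 1) = 2
depth(h(g(p, g(p, p)))) = 1 + depth(g(p, g(p, p))) = 1 + 2 = 3
depth(h(h(g(p, g(p, p))))) = 1 + depth(h(g(p, g(p, p)))) = 1 + 3 = 4
depth(h(h(h(g(p, g(p, p)))))) = 1 + depth(h(h(g(p, g(p, p))))) = 1 + 4 = 5
depth(g(p, h(h(h(g(p, g(p, p))))))) = 1 + max(0, 5) = 6
depth(h(g(p, h(h(h(g(p, g(p, p)))))))) = 1 + depth(g(p, h(h(h(g(p, g(p, p))))))) = 1 + 6 = 7

7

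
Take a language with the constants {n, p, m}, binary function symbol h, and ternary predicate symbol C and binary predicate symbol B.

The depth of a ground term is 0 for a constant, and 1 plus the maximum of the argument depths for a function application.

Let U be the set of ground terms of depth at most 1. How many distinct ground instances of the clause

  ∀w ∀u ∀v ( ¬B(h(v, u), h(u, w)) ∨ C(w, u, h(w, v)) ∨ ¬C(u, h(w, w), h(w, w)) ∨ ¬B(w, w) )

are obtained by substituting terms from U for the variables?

1728

Ground terms of depth ≤ 1:
  Count level by level. With function symbols h/2, the terms of depth ≤ k are the 3 constants together with each function applied to depth-≤(k−1) tuples, so N_k = 3 + N_{k-1}^2.
  N_0 = 3
  N_1 = 3 + 3^2 = 12
So there are 12 ground terms available for substitution.
Each of w, u, v ranges independently over the available ground terms, and distinct assignments produce distinct instances.
Number of ground instances = 12^3 = 1728.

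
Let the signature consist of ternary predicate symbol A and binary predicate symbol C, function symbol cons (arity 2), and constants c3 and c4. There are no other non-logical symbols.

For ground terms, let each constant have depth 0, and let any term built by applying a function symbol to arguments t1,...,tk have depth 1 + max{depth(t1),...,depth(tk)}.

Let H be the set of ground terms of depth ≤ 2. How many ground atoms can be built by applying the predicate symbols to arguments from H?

First count ground terms of depth ≤ 2.
Let N_k count ground terms of depth at most k. Each non-constant term of depth ≤ k is some function symbol applied to depth-≤(k−1) arguments, giving N_k = 2 + N_{k-1}^2.
N_0 = 2
N_1 = 2 + 2^2 = 6
N_2 = 2 + 6^2 = 38
So |H| = 38.
For each predicate symbol, the number of ground atoms is |H| raised to its arity; summing:
  A: 38^3 = 54872;  C: 38^2 = 1444
Total ground atoms: 54872 + 1444 = 56316.

56316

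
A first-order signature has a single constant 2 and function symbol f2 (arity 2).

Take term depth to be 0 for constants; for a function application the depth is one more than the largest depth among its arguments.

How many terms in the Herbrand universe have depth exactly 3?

Write N_k for the number of ground terms of depth ≤ k. A term of depth ≤ k is either a constant or a function symbol applied to arguments of depth ≤ k−1, so N_k = 1 + N_{k-1}^2.
N_0 = 1
N_1 = 1 + 1^2 = 2
N_2 = 1 + 2^2 = 5
N_3 = 1 + 5^2 = 26
Terms of depth exactly 3: N_3 − N_2 = 26 − 5 = 21.

21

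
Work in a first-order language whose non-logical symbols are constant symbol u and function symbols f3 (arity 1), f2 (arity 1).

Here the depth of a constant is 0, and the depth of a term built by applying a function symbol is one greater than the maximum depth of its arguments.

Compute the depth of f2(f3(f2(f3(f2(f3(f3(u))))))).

depth(f3(u)) = 1 + depth(u) = 1 + 0 = 1
depth(f3(f3(u))) = 1 + depth(f3(u)) = 1 + 1 = 2
depth(f2(f3(f3(u)))) = 1 + depth(f3(f3(u))) = 1 + 2 = 3
depth(f3(f2(f3(f3(u))))) = 1 + depth(f2(f3(f3(u)))) = 1 + 3 = 4
depth(f2(f3(f2(f3(f3(u)))))) = 1 + depth(f3(f2(f3(f3(u))))) = 1 + 4 = 5
depth(f3(f2(f3(f2(f3(f3(u))))))) = 1 + depth(f2(f3(f2(f3(f3(u)))))) = 1 + 5 = 6
depth(f2(f3(f2(f3(f2(f3(f3(u)))))))) = 1 + depth(f3(f2(f3(f2(f3(f3(u))))))) = 1 + 6 = 7

7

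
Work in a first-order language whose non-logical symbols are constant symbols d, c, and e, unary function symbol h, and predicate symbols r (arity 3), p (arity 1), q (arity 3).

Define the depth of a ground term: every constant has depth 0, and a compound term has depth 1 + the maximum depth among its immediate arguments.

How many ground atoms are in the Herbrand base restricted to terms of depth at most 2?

1467

First count ground terms of depth ≤ 2.
Let N_k = |{terms of depth ≤ k}|. Then N_0 = 3 and N_k = 3 + N_{k-1} for k ≥ 1 (one summand per function symbol, arity giving the exponent).
N_0 = 3
N_1 = 3 + 3 = 6
N_2 = 3 + 6 = 9
Explicitly: d, c, e, h(d), h(c), h(e), h(h(d)), h(h(c)), h(h(e)).
So |H| = 9.
Ground atoms are formed by filling each argument slot of a predicate with a term from H, so an r-ary predicate gives |H|^r atoms:
  r: 9^3 = 729;  p: 9;  q: 9^3 = 729
Total ground atoms: 729 + 9 + 729 = 1467.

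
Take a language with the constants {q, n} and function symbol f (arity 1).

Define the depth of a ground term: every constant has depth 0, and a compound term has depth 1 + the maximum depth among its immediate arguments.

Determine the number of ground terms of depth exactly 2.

2

Let N_k count ground terms of depth at most k. Each non-constant term of depth ≤ k is some function symbol applied to depth-≤(k−1) arguments, giving N_k = 2 + N_{k-1}.
N_0 = 2
N_1 = 2 + 2 = 4
N_2 = 2 + 4 = 6
Terms of depth exactly 2: N_2 − N_1 = 6 − 4 = 2.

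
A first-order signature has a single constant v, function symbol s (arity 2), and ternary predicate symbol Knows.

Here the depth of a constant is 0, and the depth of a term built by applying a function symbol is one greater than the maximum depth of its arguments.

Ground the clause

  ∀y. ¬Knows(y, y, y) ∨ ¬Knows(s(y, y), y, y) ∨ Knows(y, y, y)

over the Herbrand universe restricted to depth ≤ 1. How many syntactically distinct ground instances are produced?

Ground terms of depth ≤ 1:
  Write N_k for the number of ground terms of depth ≤ k. A term of depth ≤ k is either a constant or a function symbol applied to arguments of depth ≤ k−1, so N_k = 1 + N_{k-1}^2.
  N_0 = 1
  N_1 = 1 + 1^2 = 2
  Explicitly: v, s(v, v).
So there are 2 ground terms available for substitution.
The body mentions the single quantified variable y; since ground terms form a free algebra, no two substitutions collapse to the same formula.
Number of ground instances = 2.

2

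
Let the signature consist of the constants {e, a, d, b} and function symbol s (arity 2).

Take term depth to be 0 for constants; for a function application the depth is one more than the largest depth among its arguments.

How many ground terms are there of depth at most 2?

Write N_k for the number of ground terms of depth ≤ k. A term of depth ≤ k is either a constant or a function symbol applied to arguments of depth ≤ k−1, so N_k = 4 + N_{k-1}^2.
N_0 = 4
N_1 = 4 + 4^2 = 20
N_2 = 4 + 20^2 = 404

404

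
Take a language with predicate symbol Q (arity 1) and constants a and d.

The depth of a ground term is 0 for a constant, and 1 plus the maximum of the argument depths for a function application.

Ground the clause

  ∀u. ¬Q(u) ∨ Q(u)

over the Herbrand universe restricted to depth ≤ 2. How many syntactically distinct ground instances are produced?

Ground terms of depth ≤ 2:
  With no function symbols every ground term is a constant, so there are exactly 2 ground terms at every depth bound.
  N_0 = 2
  N_1 = 2
  N_2 = 2
So there are 2 ground terms available for substitution.
The variable u ranges independently over the available ground terms, and distinct assignments produce distinct instances.
Number of ground instances = 2.

2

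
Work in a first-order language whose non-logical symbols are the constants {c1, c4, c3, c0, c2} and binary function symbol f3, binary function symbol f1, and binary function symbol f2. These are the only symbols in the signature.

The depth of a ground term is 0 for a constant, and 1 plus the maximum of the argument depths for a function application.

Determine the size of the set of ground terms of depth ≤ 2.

Write N_k for the number of ground terms of depth ≤ k. A term of depth ≤ k is either a constant or a function symbol applied to arguments of depth ≤ k−1, so N_k = 5 + N_{k-1}^2 + N_{k-1}^2 + N_{k-1}^2.
N_0 = 5
N_1 = 5 + 5^2 + 5^2 + 5^2 = 80
N_2 = 5 + 80^2 + 80^2 + 80^2 = 19205

19205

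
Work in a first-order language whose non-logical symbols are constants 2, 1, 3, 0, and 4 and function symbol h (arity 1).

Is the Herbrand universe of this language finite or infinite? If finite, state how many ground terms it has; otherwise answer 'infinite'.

The signature has at least one function symbol (h, arity 1) and at least one constant (2).
Iterating h gives infinitely many distinct ground terms: 2, h(2), h(h(2)), ...
So the Herbrand universe is infinite.

infinite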